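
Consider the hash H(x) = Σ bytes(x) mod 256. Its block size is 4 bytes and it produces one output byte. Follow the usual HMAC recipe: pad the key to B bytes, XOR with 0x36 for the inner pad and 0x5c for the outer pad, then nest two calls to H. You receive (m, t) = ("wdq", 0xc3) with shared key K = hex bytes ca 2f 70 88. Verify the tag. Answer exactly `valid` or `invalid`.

Key hex bytes ca 2f 70 88 is exactly B = 4 bytes: K' = ca 2f 70 88.
K' ⊕ ipad = fc 19 46 be; K' ⊕ opad = 96 73 2c d4.
Inner hash: sum = 252+25+70+190+119+100+113 = 869; mod 256 = 101 → 65.
Outer hash (recomputed tag): sum = 150+115+44+212+101 = 622; mod 256 = 110 → 6e.
Recomputed tag = 6e; claimed = c3 → mismatch.

invalid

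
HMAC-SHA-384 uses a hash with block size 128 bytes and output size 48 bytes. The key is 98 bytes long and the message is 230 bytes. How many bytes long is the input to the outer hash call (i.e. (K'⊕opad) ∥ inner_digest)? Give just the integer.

176

Key is 98 ≤ 128 bytes, zero-padded: |K'| = 128.
Outer input = (K'⊕opad) ∥ H(inner) → 128 + 48 = 176 bytes.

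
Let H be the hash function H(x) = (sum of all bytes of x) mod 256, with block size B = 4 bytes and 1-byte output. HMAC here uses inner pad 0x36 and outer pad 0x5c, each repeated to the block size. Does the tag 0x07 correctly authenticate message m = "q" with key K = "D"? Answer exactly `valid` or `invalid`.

invalid

Key "D" = 44 is 1 byte ≤ B = 4; zero-pad to 4 bytes: K' = 44 00 00 00.
K' ⊕ ipad = 72 36 36 36; K' ⊕ opad = 18 5c 5c 5c.
Inner hash: sum = 114+54+54+54+113 = 389; mod 256 = 133 → 85.
Outer hash (recomputed tag): sum = 24+92+92+92+133 = 433; mod 256 = 177 → b1.
Recomputed tag = b1; claimed = 07 → mismatch.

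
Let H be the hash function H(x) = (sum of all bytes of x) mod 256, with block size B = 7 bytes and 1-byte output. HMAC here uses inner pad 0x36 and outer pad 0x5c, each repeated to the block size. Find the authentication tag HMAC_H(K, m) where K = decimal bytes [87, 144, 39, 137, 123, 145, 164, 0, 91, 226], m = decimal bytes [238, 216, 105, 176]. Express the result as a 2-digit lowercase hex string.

d5

Key decimal bytes [87, 144, 39, 137, 123, 145, 164, 0, 91, 226] = 57 90 27 89 7b 91 a4 00 5b e2 is 10 bytes > B = 7, so hash it first: H(key) = 84, then zero-pad to 7 bytes: K' = 84 00 00 00 00 00 00.
K' ⊕ ipad = b2 36 36 36 36 36 36.  K' ⊕ opad = d8 5c 5c 5c 5c 5c 5c.
Inner input = (K'⊕ipad) ∥ m = b2 36 36 36 36 36 36 ∥ ee d8 69 b0.
Inner hash: sum = 178+54+54+54+54+54+54+238+216+105+176 = 1237; mod 256 = 213 → d5.
Outer input = (K'⊕opad) ∥ inner = d8 5c 5c 5c 5c 5c 5c ∥ d5.
Outer hash (tag): sum = 216+92+92+92+92+92+92+213 = 981; mod 256 = 213 → d5.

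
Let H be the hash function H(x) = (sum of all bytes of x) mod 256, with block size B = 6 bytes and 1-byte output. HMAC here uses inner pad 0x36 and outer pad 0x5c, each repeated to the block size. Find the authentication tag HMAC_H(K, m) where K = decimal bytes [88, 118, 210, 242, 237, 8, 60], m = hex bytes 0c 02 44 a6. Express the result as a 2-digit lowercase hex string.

Key decimal bytes [88, 118, 210, 242, 237, 8, 60] = 58 76 d2 f2 ed 08 3c is 7 bytes > B = 6, so hash it first: H(key) = c3, then zero-pad to 6 bytes: K' = c3 00 00 00 00 00.
K' ⊕ ipad = f5 36 36 36 36 36.  K' ⊕ opad = 9f 5c 5c 5c 5c 5c.
Inner input = (K'⊕ipad) ∥ m = f5 36 36 36 36 36 ∥ 0c 02 44 a6.
Inner hash: sum = 245+54+54+54+54+54+12+2+68+166 = 763; mod 256 = 251 → fb.
Outer input = (K'⊕opad) ∥ inner = 9f 5c 5c 5c 5c 5c ∥ fb.
Outer hash (tag): sum = 159+92+92+92+92+92+251 = 870; mod 256 = 102 → 66.

66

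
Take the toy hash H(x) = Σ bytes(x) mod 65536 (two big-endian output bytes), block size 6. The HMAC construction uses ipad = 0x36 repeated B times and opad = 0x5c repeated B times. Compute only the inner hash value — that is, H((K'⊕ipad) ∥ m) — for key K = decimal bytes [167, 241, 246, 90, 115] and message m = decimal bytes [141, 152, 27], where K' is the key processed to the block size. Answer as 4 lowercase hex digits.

043f

Key decimal bytes [167, 241, 246, 90, 115] = a7 f1 f6 5a 73 is 5 bytes ≤ B = 6; zero-pad to 6 bytes: K' = a7 f1 f6 5a 73 00.
K' ⊕ ipad = 91 c7 c0 6c 45 36.
Inner input = 91 c7 c0 6c 45 36 ∥ 8d 98 1b.
Inner hash: sum = 145+199+192+108+69+54+141+152+27 = 1087 → 04 3f.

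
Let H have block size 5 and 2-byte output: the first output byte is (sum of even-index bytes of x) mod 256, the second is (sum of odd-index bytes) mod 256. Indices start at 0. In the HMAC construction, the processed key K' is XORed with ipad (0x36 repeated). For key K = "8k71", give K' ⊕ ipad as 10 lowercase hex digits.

0e5d010736

Key "8k71" = 38 6b 37 31 is 4 bytes ≤ B = 5; zero-pad to 5 bytes: K' = 38 6b 37 31 00.
XOR each byte with 0x36: 38⊕36=0e, 6b⊕36=5d, 37⊕36=01, 31⊕36=07, 00⊕36=36.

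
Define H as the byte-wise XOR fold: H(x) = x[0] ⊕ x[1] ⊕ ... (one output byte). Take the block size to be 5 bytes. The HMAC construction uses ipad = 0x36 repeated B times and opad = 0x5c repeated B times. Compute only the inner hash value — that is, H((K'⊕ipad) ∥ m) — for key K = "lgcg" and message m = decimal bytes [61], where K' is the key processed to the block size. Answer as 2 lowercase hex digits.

Key "lgcg" = 6c 67 63 67 is 4 bytes ≤ B = 5; zero-pad to 5 bytes: K' = 6c 67 63 67 00.
K' ⊕ ipad = 5a 51 55 51 36.
Inner input = 5a 51 55 51 36 ∥ 3d.
Inner hash: XOR 5a⊕51⊕55⊕51⊕36⊕3d = 04.

04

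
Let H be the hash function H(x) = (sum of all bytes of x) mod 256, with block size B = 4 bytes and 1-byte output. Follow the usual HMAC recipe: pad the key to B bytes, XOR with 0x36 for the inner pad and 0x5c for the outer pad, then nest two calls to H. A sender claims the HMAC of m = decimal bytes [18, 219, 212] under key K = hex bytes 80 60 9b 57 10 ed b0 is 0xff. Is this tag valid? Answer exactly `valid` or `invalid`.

Key hex bytes 80 60 9b 57 10 ed b0 is 7 bytes > B = 4, so hash it first: H(key) = 7f, then zero-pad to 4 bytes: K' = 7f 00 00 00.
K' ⊕ ipad = 49 36 36 36; K' ⊕ opad = 23 5c 5c 5c.
Inner hash: sum = 73+54+54+54+18+219+212 = 684; mod 256 = 172 → ac.
Outer hash (recomputed tag): sum = 35+92+92+92+172 = 483; mod 256 = 227 → e3.
Recomputed tag = e3; claimed = ff → mismatch.

invalid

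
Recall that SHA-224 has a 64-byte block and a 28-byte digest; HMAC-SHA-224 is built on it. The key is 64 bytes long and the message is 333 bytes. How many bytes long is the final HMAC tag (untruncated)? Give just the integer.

The tag is one SHA-224 digest: 28 bytes.

28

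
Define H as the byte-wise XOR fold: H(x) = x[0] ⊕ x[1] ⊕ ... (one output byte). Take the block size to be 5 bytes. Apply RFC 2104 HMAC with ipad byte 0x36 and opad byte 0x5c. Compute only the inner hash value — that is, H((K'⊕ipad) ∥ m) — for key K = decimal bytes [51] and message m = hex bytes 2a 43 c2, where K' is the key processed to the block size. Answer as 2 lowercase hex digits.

ae

Key decimal bytes [51] = 33 is 1 byte ≤ B = 5; zero-pad to 5 bytes: K' = 33 00 00 00 00.
K' ⊕ ipad = 05 36 36 36 36.
Inner input = 05 36 36 36 36 ∥ 2a 43 c2.
Inner hash: XOR 05⊕36⊕36⊕36⊕36⊕2a⊕43⊕c2 = ae.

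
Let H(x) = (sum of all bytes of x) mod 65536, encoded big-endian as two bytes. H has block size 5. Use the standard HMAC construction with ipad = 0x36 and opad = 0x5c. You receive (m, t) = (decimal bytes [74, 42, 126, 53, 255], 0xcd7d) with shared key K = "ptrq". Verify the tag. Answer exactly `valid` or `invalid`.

Key "ptrq" = 70 74 72 71 is 4 bytes ≤ B = 5; zero-pad to 5 bytes: K' = 70 74 72 71 00.
K' ⊕ ipad = 46 42 44 47 36; K' ⊕ opad = 2c 28 2e 2d 5c.
Inner hash: sum = 70+66+68+71+54+74+42+126+53+255 = 879 → 03 6f.
Outer hash (recomputed tag): sum = 44+40+46+45+92+3+111 = 381 → 01 7d.
Recomputed tag = 017d; claimed = cd7d → mismatch.

invalid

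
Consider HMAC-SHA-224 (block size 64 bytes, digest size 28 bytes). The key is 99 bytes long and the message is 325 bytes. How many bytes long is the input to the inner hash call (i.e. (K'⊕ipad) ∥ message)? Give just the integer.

389

Key is 99 > 64 bytes, so it is hashed to 28 bytes then zero-padded to 64: |K'| = 64.
Inner input = (K'⊕ipad) ∥ m → 64 + 325 = 389 bytes.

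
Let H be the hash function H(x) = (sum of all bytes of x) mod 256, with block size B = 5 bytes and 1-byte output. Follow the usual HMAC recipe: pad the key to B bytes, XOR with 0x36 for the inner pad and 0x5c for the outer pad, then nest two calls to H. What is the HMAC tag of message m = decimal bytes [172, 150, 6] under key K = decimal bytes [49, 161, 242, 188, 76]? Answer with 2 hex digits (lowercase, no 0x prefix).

Key decimal bytes [49, 161, 242, 188, 76] = 31 a1 f2 bc 4c is exactly B = 5 bytes: K' = 31 a1 f2 bc 4c.
K' ⊕ ipad = 07 97 c4 8a 7a.  K' ⊕ opad = 6d fd ae e0 10.
Inner input = (K'⊕ipad) ∥ m = 07 97 c4 8a 7a ∥ ac 96 06.
Inner hash: sum = 7+151+196+138+122+172+150+6 = 942; mod 256 = 174 → ae.
Outer input = (K'⊕opad) ∥ inner = 6d fd ae e0 10 ∥ ae.
Outer hash (tag): sum = 109+253+174+224+16+174 = 950; mod 256 = 182 → b6.

b6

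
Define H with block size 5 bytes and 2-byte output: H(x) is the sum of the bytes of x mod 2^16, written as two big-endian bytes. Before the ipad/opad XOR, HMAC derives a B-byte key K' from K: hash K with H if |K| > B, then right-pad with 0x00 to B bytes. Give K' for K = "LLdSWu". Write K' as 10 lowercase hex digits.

|K| = 6 > B = 5, so first hash the key.
H(K): sum = 76+76+100+83+87+117 = 539 → 02 1b.
Zero-pad H(K) = 02 1b to 5 bytes: K' = 02 1b 00 00 00.

021b000000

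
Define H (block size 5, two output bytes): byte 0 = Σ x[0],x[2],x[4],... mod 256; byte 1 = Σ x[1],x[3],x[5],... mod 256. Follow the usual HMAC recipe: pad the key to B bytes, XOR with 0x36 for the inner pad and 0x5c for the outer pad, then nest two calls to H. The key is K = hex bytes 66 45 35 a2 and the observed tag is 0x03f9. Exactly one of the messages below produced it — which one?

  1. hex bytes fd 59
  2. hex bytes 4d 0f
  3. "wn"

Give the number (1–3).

1

Key hex bytes 66 45 35 a2 is 4 bytes ≤ B = 5; zero-pad to 5 bytes: K' = 66 45 35 a2 00.
K' ⊕ ipad = 50 73 03 94 36; K' ⊕ opad = 3a 19 69 fe 5c.
m1: inner = H(50 73 03 94 36 fd 59) = e2 04; tag = H(3a 19 69 fe 5c e2 04) = 03f9 ← matches
m2: inner = H(50 73 03 94 36 4d 0f) = 98 54; tag = H(3a 19 69 fe 5c 98 54) = 53af
m3: inner = H(50 73 03 94 36 77 6e) = f7 7e; tag = H(3a 19 69 fe 5c f7 7e) = 7d0e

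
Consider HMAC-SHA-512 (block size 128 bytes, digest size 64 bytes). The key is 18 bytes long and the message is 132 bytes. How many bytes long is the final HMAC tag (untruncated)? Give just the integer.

The tag is one SHA-512 digest: 64 bytes.

64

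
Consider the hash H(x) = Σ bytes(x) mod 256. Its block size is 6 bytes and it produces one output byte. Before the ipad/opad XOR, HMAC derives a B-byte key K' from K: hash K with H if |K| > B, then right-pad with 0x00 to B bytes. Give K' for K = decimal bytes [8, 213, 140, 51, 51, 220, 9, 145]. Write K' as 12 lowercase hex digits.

450000000000

|K| = 8 > B = 6, so first hash the key.
H(K): sum = 8+213+140+51+51+220+9+145 = 837; mod 256 = 69 → 45.
Zero-pad H(K) = 45 to 6 bytes: K' = 45 00 00 00 00 00.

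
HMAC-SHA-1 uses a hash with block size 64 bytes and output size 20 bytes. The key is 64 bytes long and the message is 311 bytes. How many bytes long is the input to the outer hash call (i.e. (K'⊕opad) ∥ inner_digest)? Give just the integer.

Key is 64 ≤ 64 bytes, zero-padded: |K'| = 64.
Outer input = (K'⊕opad) ∥ H(inner) → 64 + 20 = 84 bytes.

84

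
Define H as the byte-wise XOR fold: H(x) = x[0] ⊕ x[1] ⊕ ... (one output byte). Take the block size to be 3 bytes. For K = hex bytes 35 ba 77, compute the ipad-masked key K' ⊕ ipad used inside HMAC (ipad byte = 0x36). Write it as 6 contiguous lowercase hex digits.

Key hex bytes 35 ba 77 is exactly B = 3 bytes: K' = 35 ba 77.
XOR each byte with 0x36: 35⊕36=03, ba⊕36=8c, 77⊕36=41.

038c41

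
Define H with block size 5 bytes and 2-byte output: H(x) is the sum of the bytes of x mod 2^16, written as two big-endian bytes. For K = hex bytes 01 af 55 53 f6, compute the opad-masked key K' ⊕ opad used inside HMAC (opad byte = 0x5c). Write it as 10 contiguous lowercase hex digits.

5df3090faa

Key hex bytes 01 af 55 53 f6 is exactly B = 5 bytes: K' = 01 af 55 53 f6.
XOR each byte with 0x5c: 01⊕5c=5d, af⊕5c=f3, 55⊕5c=09, 53⊕5c=0f, f6⊕5c=aa.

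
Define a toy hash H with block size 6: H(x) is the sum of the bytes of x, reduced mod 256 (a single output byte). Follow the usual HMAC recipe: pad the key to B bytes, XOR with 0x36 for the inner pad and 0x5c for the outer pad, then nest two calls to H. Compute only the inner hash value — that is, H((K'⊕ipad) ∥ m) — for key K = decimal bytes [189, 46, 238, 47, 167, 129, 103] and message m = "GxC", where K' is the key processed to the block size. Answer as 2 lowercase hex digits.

Key decimal bytes [189, 46, 238, 47, 167, 129, 103] = bd 2e ee 2f a7 81 67 is 7 bytes > B = 6, so hash it first: H(key) = 97, then zero-pad to 6 bytes: K' = 97 00 00 00 00 00.
K' ⊕ ipad = a1 36 36 36 36 36.
Inner input = a1 36 36 36 36 36 ∥ 47 78 43.
Inner hash: sum = 161+54+54+54+54+54+71+120+67 = 689; mod 256 = 177 → b1.

b1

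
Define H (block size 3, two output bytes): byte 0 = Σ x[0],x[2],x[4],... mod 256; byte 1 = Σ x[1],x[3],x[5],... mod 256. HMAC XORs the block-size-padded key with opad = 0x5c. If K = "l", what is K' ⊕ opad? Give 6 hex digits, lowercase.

305c5c

Key "l" = 6c is 1 byte ≤ B = 3; zero-pad to 3 bytes: K' = 6c 00 00.
XOR each byte with 0x5c: 6c⊕5c=30, 00⊕5c=5c, 00⊕5c=5c.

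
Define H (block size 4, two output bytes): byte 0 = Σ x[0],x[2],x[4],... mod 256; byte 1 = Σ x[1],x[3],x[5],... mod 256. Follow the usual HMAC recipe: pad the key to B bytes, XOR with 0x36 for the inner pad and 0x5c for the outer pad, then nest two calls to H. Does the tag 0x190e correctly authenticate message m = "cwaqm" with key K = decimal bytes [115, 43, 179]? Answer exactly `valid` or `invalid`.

valid

Key decimal bytes [115, 43, 179] = 73 2b b3 is 3 bytes ≤ B = 4; zero-pad to 4 bytes: K' = 73 2b b3 00.
K' ⊕ ipad = 45 1d 85 36; K' ⊕ opad = 2f 77 ef 5c.
Inner hash: even-index sum = 507 mod 256 = 251; odd-index sum = 315 mod 256 = 59 → fb 3b.
Outer hash (recomputed tag): even-index sum = 537 mod 256 = 25; odd-index sum = 270 mod 256 = 14 → 19 0e.
Recomputed tag = 190e; claimed = 190e → match.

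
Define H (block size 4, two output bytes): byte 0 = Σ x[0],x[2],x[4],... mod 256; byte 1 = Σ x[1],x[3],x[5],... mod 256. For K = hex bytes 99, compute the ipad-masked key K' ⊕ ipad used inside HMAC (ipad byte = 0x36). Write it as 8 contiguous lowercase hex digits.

af363636

Key hex bytes 99 is 1 byte ≤ B = 4; zero-pad to 4 bytes: K' = 99 00 00 00.
XOR each byte with 0x36: 99⊕36=af, 00⊕36=36, 00⊕36=36, 00⊕36=36.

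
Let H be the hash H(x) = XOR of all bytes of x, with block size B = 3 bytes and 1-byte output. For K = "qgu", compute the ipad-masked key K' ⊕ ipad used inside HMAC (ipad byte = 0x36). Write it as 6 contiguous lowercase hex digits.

Key "qgu" = 71 67 75 is exactly B = 3 bytes: K' = 71 67 75.
XOR each byte with 0x36: 71⊕36=47, 67⊕36=51, 75⊕36=43.

475143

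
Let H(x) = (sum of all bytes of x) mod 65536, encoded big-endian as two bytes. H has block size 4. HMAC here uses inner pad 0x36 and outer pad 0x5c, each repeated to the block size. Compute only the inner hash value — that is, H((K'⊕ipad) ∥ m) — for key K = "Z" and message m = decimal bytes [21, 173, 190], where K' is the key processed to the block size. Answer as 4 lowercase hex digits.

028e

Key "Z" = 5a is 1 byte ≤ B = 4; zero-pad to 4 bytes: K' = 5a 00 00 00.
K' ⊕ ipad = 6c 36 36 36.
Inner input = 6c 36 36 36 ∥ 15 ad be.
Inner hash: sum = 108+54+54+54+21+173+190 = 654 → 02 8e.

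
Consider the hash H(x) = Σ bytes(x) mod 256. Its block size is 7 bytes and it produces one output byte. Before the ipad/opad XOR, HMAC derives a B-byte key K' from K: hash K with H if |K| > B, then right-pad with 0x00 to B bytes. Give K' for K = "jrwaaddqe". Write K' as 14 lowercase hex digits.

|K| = 9 > B = 7, so first hash the key.
H(K): sum = 106+114+119+97+97+100+100+113+101 = 947; mod 256 = 179 → b3.
Zero-pad H(K) = b3 to 7 bytes: K' = b3 00 00 00 00 00 00.

b3000000000000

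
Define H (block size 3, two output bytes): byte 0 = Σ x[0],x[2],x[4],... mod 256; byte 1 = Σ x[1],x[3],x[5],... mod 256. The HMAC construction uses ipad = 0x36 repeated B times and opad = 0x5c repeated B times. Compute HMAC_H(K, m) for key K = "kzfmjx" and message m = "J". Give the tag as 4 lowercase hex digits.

7646

Key "kzfmjx" = 6b 7a 66 6d 6a 78 is 6 bytes > B = 3, so hash it first: H(key) = 3b 5f, then zero-pad to 3 bytes: K' = 3b 5f 00.
K' ⊕ ipad = 0d 69 36.  K' ⊕ opad = 67 03 5c.
Inner input = (K'⊕ipad) ∥ m = 0d 69 36 ∥ 4a.
Inner hash: even-index sum = 67 mod 256 = 67; odd-index sum = 179 mod 256 = 179 → 43 b3.
Outer input = (K'⊕opad) ∥ inner = 67 03 5c ∥ 43 b3.
Outer hash (tag): even-index sum = 374 mod 256 = 118; odd-index sum = 70 mod 256 = 70 → 76 46.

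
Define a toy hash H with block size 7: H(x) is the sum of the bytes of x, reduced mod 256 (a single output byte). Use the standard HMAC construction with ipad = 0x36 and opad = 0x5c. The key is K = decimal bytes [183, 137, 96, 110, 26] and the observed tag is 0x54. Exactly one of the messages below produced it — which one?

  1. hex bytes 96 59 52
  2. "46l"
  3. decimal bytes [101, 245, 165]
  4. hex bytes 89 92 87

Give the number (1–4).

Key decimal bytes [183, 137, 96, 110, 26] = b7 89 60 6e 1a is 5 bytes ≤ B = 7; zero-pad to 7 bytes: K' = b7 89 60 6e 1a 00 00.
K' ⊕ ipad = 81 bf 56 58 2c 36 36; K' ⊕ opad = eb d5 3c 32 46 5c 5c.
m1: inner = H(81 bf 56 58 2c 36 36 96 59 52) = c7; tag = H(eb d5 3c 32 46 5c 5c c7) = f3
m2: inner = H(81 bf 56 58 2c 36 36 34 36 6c) = 5c; tag = H(eb d5 3c 32 46 5c 5c 5c) = 88
m3: inner = H(81 bf 56 58 2c 36 36 65 f5 a5) = 85; tag = H(eb d5 3c 32 46 5c 5c 85) = b1
m4: inner = H(81 bf 56 58 2c 36 36 89 92 87) = 28; tag = H(eb d5 3c 32 46 5c 5c 28) = 54 ← matches

4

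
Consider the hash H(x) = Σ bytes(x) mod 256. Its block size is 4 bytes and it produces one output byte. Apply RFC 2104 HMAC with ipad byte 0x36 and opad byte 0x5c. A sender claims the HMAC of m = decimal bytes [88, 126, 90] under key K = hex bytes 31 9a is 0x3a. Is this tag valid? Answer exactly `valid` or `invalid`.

valid

Key hex bytes 31 9a is 2 bytes ≤ B = 4; zero-pad to 4 bytes: K' = 31 9a 00 00.
K' ⊕ ipad = 07 ac 36 36; K' ⊕ opad = 6d c6 5c 5c.
Inner hash: sum = 7+172+54+54+88+126+90 = 591; mod 256 = 79 → 4f.
Outer hash (recomputed tag): sum = 109+198+92+92+79 = 570; mod 256 = 58 → 3a.
Recomputed tag = 3a; claimed = 3a → match.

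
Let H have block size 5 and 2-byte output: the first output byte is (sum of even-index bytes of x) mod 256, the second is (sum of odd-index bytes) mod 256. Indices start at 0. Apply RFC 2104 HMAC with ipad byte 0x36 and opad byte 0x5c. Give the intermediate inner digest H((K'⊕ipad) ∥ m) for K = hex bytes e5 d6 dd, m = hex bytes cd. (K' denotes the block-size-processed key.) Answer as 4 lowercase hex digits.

f4e3

Key hex bytes e5 d6 dd is 3 bytes ≤ B = 5; zero-pad to 5 bytes: K' = e5 d6 dd 00 00.
K' ⊕ ipad = d3 e0 eb 36 36.
Inner input = d3 e0 eb 36 36 ∥ cd.
Inner hash: even-index sum = 500 mod 256 = 244; odd-index sum = 483 mod 256 = 227 → f4 e3.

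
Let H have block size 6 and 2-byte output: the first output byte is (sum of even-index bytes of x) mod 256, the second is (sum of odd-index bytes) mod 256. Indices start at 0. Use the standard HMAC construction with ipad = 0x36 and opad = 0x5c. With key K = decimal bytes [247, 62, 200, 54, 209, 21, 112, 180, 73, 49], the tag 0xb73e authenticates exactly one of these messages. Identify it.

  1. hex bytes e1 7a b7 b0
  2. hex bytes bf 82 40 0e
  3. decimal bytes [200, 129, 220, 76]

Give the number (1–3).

2

Key decimal bytes [247, 62, 200, 54, 209, 21, 112, 180, 73, 49] = f7 3e c8 36 d1 15 70 b4 49 31 is 10 bytes > B = 6, so hash it first: H(key) = 49 6e, then zero-pad to 6 bytes: K' = 49 6e 00 00 00 00.
K' ⊕ ipad = 7f 58 36 36 36 36; K' ⊕ opad = 15 32 5c 5c 5c 5c.
m1: inner = H(7f 58 36 36 36 36 e1 7a b7 b0) = 83 ee; tag = H(15 32 5c 5c 5c 5c 83 ee) = 50d8
m2: inner = H(7f 58 36 36 36 36 bf 82 40 0e) = ea 54; tag = H(15 32 5c 5c 5c 5c ea 54) = b73e ← matches
m3: inner = H(7f 58 36 36 36 36 c8 81 dc 4c) = 8f 91; tag = H(15 32 5c 5c 5c 5c 8f 91) = 5c7b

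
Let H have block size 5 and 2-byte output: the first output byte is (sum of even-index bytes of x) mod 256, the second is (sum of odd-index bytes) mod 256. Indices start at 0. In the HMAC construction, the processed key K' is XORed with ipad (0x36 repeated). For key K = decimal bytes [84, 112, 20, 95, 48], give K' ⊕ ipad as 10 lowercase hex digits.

6246226906

Key decimal bytes [84, 112, 20, 95, 48] = 54 70 14 5f 30 is exactly B = 5 bytes: K' = 54 70 14 5f 30.
XOR each byte with 0x36: 54⊕36=62, 70⊕36=46, 14⊕36=22, 5f⊕36=69, 30⊕36=06.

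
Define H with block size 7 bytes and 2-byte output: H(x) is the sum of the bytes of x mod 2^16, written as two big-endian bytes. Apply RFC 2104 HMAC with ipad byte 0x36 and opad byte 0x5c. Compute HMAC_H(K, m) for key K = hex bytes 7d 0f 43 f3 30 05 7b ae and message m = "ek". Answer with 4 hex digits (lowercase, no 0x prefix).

02d2

Key hex bytes 7d 0f 43 f3 30 05 7b ae is 8 bytes > B = 7, so hash it first: H(key) = 03 20, then zero-pad to 7 bytes: K' = 03 20 00 00 00 00 00.
K' ⊕ ipad = 35 16 36 36 36 36 36.  K' ⊕ opad = 5f 7c 5c 5c 5c 5c 5c.
Inner input = (K'⊕ipad) ∥ m = 35 16 36 36 36 36 36 ∥ 65 6b.
Inner hash: sum = 53+22+54+54+54+54+54+101+107 = 553 → 02 29.
Outer input = (K'⊕opad) ∥ inner = 5f 7c 5c 5c 5c 5c 5c ∥ 02 29.
Outer hash (tag): sum = 95+124+92+92+92+92+92+2+41 = 722 → 02 d2.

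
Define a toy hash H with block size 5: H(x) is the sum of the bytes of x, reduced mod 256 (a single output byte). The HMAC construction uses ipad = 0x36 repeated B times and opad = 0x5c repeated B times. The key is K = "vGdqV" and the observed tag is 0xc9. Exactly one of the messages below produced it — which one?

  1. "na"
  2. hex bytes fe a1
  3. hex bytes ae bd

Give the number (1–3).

3

Key "vGdqV" = 76 47 64 71 56 is exactly B = 5 bytes: K' = 76 47 64 71 56.
K' ⊕ ipad = 40 71 52 47 60; K' ⊕ opad = 2a 1b 38 2d 0a.
m1: inner = H(40 71 52 47 60 6e 61) = 79; tag = H(2a 1b 38 2d 0a 79) = 2d
m2: inner = H(40 71 52 47 60 fe a1) = 49; tag = H(2a 1b 38 2d 0a 49) = fd
m3: inner = H(40 71 52 47 60 ae bd) = 15; tag = H(2a 1b 38 2d 0a 15) = c9 ← matches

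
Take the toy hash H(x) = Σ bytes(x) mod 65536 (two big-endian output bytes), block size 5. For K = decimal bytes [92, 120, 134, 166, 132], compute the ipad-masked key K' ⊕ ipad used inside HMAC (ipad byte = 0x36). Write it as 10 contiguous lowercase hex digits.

Key decimal bytes [92, 120, 134, 166, 132] = 5c 78 86 a6 84 is exactly B = 5 bytes: K' = 5c 78 86 a6 84.
XOR each byte with 0x36: 5c⊕36=6a, 78⊕36=4e, 86⊕36=b0, a6⊕36=90, 84⊕36=b2.

6a4eb090b2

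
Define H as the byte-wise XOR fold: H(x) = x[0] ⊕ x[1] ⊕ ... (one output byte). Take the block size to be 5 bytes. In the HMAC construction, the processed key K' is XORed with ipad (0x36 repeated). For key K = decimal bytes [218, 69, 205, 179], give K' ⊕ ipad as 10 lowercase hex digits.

ec73fb8536

Key decimal bytes [218, 69, 205, 179] = da 45 cd b3 is 4 bytes ≤ B = 5; zero-pad to 5 bytes: K' = da 45 cd b3 00.
XOR each byte with 0x36: da⊕36=ec, 45⊕36=73, cd⊕36=fb, b3⊕36=85, 00⊕36=36.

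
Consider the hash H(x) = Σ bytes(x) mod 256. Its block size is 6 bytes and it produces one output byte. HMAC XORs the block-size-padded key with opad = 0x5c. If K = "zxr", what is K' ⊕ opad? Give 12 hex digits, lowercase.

Key "zxr" = 7a 78 72 is 3 bytes ≤ B = 6; zero-pad to 6 bytes: K' = 7a 78 72 00 00 00.
XOR each byte with 0x5c: 7a⊕5c=26, 78⊕5c=24, 72⊕5c=2e, 00⊕5c=5c, 00⊕5c=5c, 00⊕5c=5c.

26242e5c5c5c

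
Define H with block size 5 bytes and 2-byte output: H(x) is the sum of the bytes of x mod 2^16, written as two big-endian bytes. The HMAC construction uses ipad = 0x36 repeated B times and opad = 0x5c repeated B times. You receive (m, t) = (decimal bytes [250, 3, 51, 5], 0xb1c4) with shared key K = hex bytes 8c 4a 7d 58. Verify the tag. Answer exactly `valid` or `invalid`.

Key hex bytes 8c 4a 7d 58 is 4 bytes ≤ B = 5; zero-pad to 5 bytes: K' = 8c 4a 7d 58 00.
K' ⊕ ipad = ba 7c 4b 6e 36; K' ⊕ opad = d0 16 21 04 5c.
Inner hash: sum = 186+124+75+110+54+250+3+51+5 = 858 → 03 5a.
Outer hash (recomputed tag): sum = 208+22+33+4+92+3+90 = 452 → 01 c4.
Recomputed tag = 01c4; claimed = b1c4 → mismatch.

invalid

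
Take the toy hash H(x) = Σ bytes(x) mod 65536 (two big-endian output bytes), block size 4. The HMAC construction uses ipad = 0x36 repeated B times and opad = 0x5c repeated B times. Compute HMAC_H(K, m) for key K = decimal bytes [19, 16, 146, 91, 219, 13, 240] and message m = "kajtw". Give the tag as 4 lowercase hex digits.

Key decimal bytes [19, 16, 146, 91, 219, 13, 240] = 13 10 92 5b db 0d f0 is 7 bytes > B = 4, so hash it first: H(key) = 02 e8, then zero-pad to 4 bytes: K' = 02 e8 00 00.
K' ⊕ ipad = 34 de 36 36.  K' ⊕ opad = 5e b4 5c 5c.
Inner input = (K'⊕ipad) ∥ m = 34 de 36 36 ∥ 6b 61 6a 74 77.
Inner hash: sum = 52+222+54+54+107+97+106+116+119 = 927 → 03 9f.
Outer input = (K'⊕opad) ∥ inner = 5e b4 5c 5c ∥ 03 9f.
Outer hash (tag): sum = 94+180+92+92+3+159 = 620 → 02 6c.

026c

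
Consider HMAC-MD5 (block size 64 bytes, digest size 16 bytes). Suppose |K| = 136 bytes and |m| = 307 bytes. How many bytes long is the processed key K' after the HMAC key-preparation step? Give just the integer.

64

Key is 136 > 64 bytes, so it is hashed to 16 bytes then zero-padded to 64: |K'| = 64.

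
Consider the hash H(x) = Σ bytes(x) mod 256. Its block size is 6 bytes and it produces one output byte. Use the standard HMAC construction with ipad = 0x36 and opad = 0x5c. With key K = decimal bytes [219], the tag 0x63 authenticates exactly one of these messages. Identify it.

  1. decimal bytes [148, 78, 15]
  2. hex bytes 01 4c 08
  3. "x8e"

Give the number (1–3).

3

Key decimal bytes [219] = db is 1 byte ≤ B = 6; zero-pad to 6 bytes: K' = db 00 00 00 00 00.
K' ⊕ ipad = ed 36 36 36 36 36; K' ⊕ opad = 87 5c 5c 5c 5c 5c.
m1: inner = H(ed 36 36 36 36 36 94 4e 0f) = ec; tag = H(87 5c 5c 5c 5c 5c ec) = 3f
m2: inner = H(ed 36 36 36 36 36 01 4c 08) = 50; tag = H(87 5c 5c 5c 5c 5c 50) = a3
m3: inner = H(ed 36 36 36 36 36 78 38 65) = 10; tag = H(87 5c 5c 5c 5c 5c 10) = 63 ← matches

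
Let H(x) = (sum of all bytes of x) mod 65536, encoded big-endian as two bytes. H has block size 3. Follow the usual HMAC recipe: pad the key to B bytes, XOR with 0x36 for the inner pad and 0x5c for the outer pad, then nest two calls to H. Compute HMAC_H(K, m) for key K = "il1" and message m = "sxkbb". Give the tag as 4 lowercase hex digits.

Key "il1" = 69 6c 31 is exactly B = 3 bytes: K' = 69 6c 31.
K' ⊕ ipad = 5f 5a 07.  K' ⊕ opad = 35 30 6d.
Inner input = (K'⊕ipad) ∥ m = 5f 5a 07 ∥ 73 78 6b 62 62.
Inner hash: sum = 95+90+7+115+120+107+98+98 = 730 → 02 da.
Outer input = (K'⊕opad) ∥ inner = 35 30 6d ∥ 02 da.
Outer hash (tag): sum = 53+48+109+2+218 = 430 → 01 ae.

01ae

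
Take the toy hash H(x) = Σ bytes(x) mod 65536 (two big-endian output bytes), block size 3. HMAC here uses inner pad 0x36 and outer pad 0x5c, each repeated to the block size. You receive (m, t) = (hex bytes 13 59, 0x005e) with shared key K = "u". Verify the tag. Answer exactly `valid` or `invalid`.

Key "u" = 75 is 1 byte ≤ B = 3; zero-pad to 3 bytes: K' = 75 00 00.
K' ⊕ ipad = 43 36 36; K' ⊕ opad = 29 5c 5c.
Inner hash: sum = 67+54+54+19+89 = 283 → 01 1b.
Outer hash (recomputed tag): sum = 41+92+92+1+27 = 253 → 00 fd.
Recomputed tag = 00fd; claimed = 005e → mismatch.

invalid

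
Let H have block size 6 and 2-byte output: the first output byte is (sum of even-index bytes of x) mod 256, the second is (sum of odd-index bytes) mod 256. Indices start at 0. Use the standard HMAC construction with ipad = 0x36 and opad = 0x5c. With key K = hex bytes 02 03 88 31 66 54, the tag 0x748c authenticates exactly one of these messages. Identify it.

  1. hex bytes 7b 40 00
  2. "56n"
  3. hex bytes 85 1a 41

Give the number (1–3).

3

Key hex bytes 02 03 88 31 66 54 is exactly B = 6 bytes: K' = 02 03 88 31 66 54.
K' ⊕ ipad = 34 35 be 07 50 62; K' ⊕ opad = 5e 5f d4 6d 3a 08.
m1: inner = H(34 35 be 07 50 62 7b 40 00) = bd de; tag = H(5e 5f d4 6d 3a 08 bd de) = 29b2
m2: inner = H(34 35 be 07 50 62 35 36 6e) = e5 d4; tag = H(5e 5f d4 6d 3a 08 e5 d4) = 51a8
m3: inner = H(34 35 be 07 50 62 85 1a 41) = 08 b8; tag = H(5e 5f d4 6d 3a 08 08 b8) = 748c ← matches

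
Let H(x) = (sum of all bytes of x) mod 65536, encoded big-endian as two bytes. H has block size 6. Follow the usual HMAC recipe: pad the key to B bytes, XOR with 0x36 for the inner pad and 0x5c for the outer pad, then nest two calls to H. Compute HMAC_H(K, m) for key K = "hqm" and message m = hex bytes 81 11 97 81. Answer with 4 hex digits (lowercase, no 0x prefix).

01f5

Key "hqm" = 68 71 6d is 3 bytes ≤ B = 6; zero-pad to 6 bytes: K' = 68 71 6d 00 00 00.
K' ⊕ ipad = 5e 47 5b 36 36 36.  K' ⊕ opad = 34 2d 31 5c 5c 5c.
Inner input = (K'⊕ipad) ∥ m = 5e 47 5b 36 36 36 ∥ 81 11 97 81.
Inner hash: sum = 94+71+91+54+54+54+129+17+151+129 = 844 → 03 4c.
Outer input = (K'⊕opad) ∥ inner = 34 2d 31 5c 5c 5c ∥ 03 4c.
Outer hash (tag): sum = 52+45+49+92+92+92+3+76 = 501 → 01 f5.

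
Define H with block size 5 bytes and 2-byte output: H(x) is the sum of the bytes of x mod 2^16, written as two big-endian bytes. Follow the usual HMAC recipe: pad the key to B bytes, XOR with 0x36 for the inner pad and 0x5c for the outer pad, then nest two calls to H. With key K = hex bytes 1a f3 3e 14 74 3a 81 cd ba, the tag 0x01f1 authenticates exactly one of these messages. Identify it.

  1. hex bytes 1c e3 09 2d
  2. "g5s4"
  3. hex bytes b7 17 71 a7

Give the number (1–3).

2

Key hex bytes 1a f3 3e 14 74 3a 81 cd ba is 9 bytes > B = 5, so hash it first: H(key) = 04 15, then zero-pad to 5 bytes: K' = 04 15 00 00 00.
K' ⊕ ipad = 32 23 36 36 36; K' ⊕ opad = 58 49 5c 5c 5c.
m1: inner = H(32 23 36 36 36 1c e3 09 2d) = 02 2c; tag = H(58 49 5c 5c 5c 02 2c) = 01e3
m2: inner = H(32 23 36 36 36 67 35 73 34) = 02 3a; tag = H(58 49 5c 5c 5c 02 3a) = 01f1 ← matches
m3: inner = H(32 23 36 36 36 b7 17 71 a7) = 02 dd; tag = H(58 49 5c 5c 5c 02 dd) = 0294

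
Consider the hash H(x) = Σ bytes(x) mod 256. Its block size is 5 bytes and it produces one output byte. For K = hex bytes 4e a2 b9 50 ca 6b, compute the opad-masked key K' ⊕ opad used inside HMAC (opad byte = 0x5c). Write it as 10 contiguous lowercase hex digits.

725c5c5c5c

Key hex bytes 4e a2 b9 50 ca 6b is 6 bytes > B = 5, so hash it first: H(key) = 2e, then zero-pad to 5 bytes: K' = 2e 00 00 00 00.
XOR each byte with 0x5c: 2e⊕5c=72, 00⊕5c=5c, 00⊕5c=5c, 00⊕5c=5c, 00⊕5c=5c.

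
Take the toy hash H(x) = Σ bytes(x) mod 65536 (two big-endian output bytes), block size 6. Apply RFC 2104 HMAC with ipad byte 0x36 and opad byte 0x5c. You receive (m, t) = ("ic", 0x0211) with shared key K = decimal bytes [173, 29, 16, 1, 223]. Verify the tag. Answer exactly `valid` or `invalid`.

invalid

Key decimal bytes [173, 29, 16, 1, 223] = ad 1d 10 01 df is 5 bytes ≤ B = 6; zero-pad to 6 bytes: K' = ad 1d 10 01 df 00.
K' ⊕ ipad = 9b 2b 26 37 e9 36; K' ⊕ opad = f1 41 4c 5d 83 5c.
Inner hash: sum = 155+43+38+55+233+54+105+99 = 782 → 03 0e.
Outer hash (recomputed tag): sum = 241+65+76+93+131+92+3+14 = 715 → 02 cb.
Recomputed tag = 02cb; claimed = 0211 → mismatch.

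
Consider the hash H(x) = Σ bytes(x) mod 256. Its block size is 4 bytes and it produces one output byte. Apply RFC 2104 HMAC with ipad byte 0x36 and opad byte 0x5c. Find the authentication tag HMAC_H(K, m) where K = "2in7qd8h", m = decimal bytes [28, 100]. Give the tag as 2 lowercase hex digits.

a2

Key "2in7qd8h" = 32 69 6e 37 71 64 38 68 is 8 bytes > B = 4, so hash it first: H(key) = b5, then zero-pad to 4 bytes: K' = b5 00 00 00.
K' ⊕ ipad = 83 36 36 36.  K' ⊕ opad = e9 5c 5c 5c.
Inner input = (K'⊕ipad) ∥ m = 83 36 36 36 ∥ 1c 64.
Inner hash: sum = 131+54+54+54+28+100 = 421; mod 256 = 165 → a5.
Outer input = (K'⊕opad) ∥ inner = e9 5c 5c 5c ∥ a5.
Outer hash (tag): sum = 233+92+92+92+165 = 674; mod 256 = 162 → a2.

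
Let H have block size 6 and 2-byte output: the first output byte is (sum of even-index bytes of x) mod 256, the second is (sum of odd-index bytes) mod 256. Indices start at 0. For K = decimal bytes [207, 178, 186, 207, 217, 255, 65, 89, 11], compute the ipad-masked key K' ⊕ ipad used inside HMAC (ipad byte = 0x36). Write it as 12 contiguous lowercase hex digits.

Key decimal bytes [207, 178, 186, 207, 217, 255, 65, 89, 11] = cf b2 ba cf d9 ff 41 59 0b is 9 bytes > B = 6, so hash it first: H(key) = ae d9, then zero-pad to 6 bytes: K' = ae d9 00 00 00 00.
XOR each byte with 0x36: ae⊕36=98, d9⊕36=ef, 00⊕36=36, 00⊕36=36, 00⊕36=36, 00⊕36=36.

98ef36363636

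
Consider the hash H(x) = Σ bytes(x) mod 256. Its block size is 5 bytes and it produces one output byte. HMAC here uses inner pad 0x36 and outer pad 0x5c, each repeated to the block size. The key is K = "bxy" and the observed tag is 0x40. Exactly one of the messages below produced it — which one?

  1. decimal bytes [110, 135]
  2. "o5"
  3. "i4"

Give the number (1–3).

Key "bxy" = 62 78 79 is 3 bytes ≤ B = 5; zero-pad to 5 bytes: K' = 62 78 79 00 00.
K' ⊕ ipad = 54 4e 4f 36 36; K' ⊕ opad = 3e 24 25 5c 5c.
m1: inner = H(54 4e 4f 36 36 6e 87) = 52; tag = H(3e 24 25 5c 5c 52) = 91
m2: inner = H(54 4e 4f 36 36 6f 35) = 01; tag = H(3e 24 25 5c 5c 01) = 40 ← matches
m3: inner = H(54 4e 4f 36 36 69 34) = fa; tag = H(3e 24 25 5c 5c fa) = 39

2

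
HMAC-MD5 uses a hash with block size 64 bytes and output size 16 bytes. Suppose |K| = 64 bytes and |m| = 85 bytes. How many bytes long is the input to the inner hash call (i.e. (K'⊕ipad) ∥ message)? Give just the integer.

149

Key is 64 ≤ 64 bytes, zero-padded: |K'| = 64.
Inner input = (K'⊕ipad) ∥ m → 64 + 85 = 149 bytes.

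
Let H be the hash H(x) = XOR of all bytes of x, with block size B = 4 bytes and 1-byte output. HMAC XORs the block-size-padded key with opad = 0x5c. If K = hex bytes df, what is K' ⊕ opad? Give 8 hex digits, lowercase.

835c5c5c

Key hex bytes df is 1 byte ≤ B = 4; zero-pad to 4 bytes: K' = df 00 00 00.
XOR each byte with 0x5c: df⊕5c=83, 00⊕5c=5c, 00⊕5c=5c, 00⊕5c=5c.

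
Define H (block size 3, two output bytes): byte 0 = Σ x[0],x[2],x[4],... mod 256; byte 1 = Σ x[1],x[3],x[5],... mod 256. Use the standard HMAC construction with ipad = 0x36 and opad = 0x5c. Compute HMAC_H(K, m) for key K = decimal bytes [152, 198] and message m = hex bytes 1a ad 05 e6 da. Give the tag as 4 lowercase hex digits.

Key decimal bytes [152, 198] = 98 c6 is 2 bytes ≤ B = 3; zero-pad to 3 bytes: K' = 98 c6 00.
K' ⊕ ipad = ae f0 36.  K' ⊕ opad = c4 9a 5c.
Inner input = (K'⊕ipad) ∥ m = ae f0 36 ∥ 1a ad 05 e6 da.
Inner hash: even-index sum = 631 mod 256 = 119; odd-index sum = 489 mod 256 = 233 → 77 e9.
Outer input = (K'⊕opad) ∥ inner = c4 9a 5c ∥ 77 e9.
Outer hash (tag): even-index sum = 521 mod 256 = 9; odd-index sum = 273 mod 256 = 17 → 09 11.

0911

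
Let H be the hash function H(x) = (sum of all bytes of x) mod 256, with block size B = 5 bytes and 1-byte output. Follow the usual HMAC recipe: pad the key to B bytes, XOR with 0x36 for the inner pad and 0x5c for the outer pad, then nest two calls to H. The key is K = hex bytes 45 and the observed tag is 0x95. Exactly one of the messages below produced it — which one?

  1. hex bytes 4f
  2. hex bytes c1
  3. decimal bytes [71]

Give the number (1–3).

Key hex bytes 45 is 1 byte ≤ B = 5; zero-pad to 5 bytes: K' = 45 00 00 00 00.
K' ⊕ ipad = 73 36 36 36 36; K' ⊕ opad = 19 5c 5c 5c 5c.
m1: inner = H(73 36 36 36 36 4f) = 9a; tag = H(19 5c 5c 5c 5c 9a) = 23
m2: inner = H(73 36 36 36 36 c1) = 0c; tag = H(19 5c 5c 5c 5c 0c) = 95 ← matches
m3: inner = H(73 36 36 36 36 47) = 92; tag = H(19 5c 5c 5c 5c 92) = 1b

2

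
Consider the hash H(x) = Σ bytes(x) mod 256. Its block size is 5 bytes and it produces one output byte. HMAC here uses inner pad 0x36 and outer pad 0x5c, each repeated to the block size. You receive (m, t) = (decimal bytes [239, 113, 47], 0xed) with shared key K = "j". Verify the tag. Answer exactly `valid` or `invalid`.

Key "j" = 6a is 1 byte ≤ B = 5; zero-pad to 5 bytes: K' = 6a 00 00 00 00.
K' ⊕ ipad = 5c 36 36 36 36; K' ⊕ opad = 36 5c 5c 5c 5c.
Inner hash: sum = 92+54+54+54+54+239+113+47 = 707; mod 256 = 195 → c3.
Outer hash (recomputed tag): sum = 54+92+92+92+92+195 = 617; mod 256 = 105 → 69.
Recomputed tag = 69; claimed = ed → mismatch.

invalid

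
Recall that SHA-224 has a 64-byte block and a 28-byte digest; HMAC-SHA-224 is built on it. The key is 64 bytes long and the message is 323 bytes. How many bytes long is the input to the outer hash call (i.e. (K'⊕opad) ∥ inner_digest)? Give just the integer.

92

Key is 64 ≤ 64 bytes, zero-padded: |K'| = 64.
Outer input = (K'⊕opad) ∥ H(inner) → 64 + 28 = 92 bytes.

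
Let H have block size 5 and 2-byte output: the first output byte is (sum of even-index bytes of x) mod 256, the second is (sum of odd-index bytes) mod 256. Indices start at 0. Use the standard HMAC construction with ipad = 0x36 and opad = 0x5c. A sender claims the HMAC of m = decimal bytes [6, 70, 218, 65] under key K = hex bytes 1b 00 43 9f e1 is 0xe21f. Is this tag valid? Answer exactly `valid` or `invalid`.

valid

Key hex bytes 1b 00 43 9f e1 is exactly B = 5 bytes: K' = 1b 00 43 9f e1.
K' ⊕ ipad = 2d 36 75 a9 d7; K' ⊕ opad = 47 5c 1f c3 bd.
Inner hash: even-index sum = 512 mod 256 = 0; odd-index sum = 447 mod 256 = 191 → 00 bf.
Outer hash (recomputed tag): even-index sum = 482 mod 256 = 226; odd-index sum = 287 mod 256 = 31 → e2 1f.
Recomputed tag = e21f; claimed = e21f → match.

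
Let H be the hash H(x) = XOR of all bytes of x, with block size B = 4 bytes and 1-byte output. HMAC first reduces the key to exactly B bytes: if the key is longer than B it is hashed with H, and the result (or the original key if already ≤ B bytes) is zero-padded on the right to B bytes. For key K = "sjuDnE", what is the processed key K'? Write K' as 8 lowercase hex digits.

|K| = 6 > B = 4, so first hash the key.
H(K): XOR 73⊕6a⊕75⊕44⊕6e⊕45 = 03.
Zero-pad H(K) = 03 to 4 bytes: K' = 03 00 00 00.

03000000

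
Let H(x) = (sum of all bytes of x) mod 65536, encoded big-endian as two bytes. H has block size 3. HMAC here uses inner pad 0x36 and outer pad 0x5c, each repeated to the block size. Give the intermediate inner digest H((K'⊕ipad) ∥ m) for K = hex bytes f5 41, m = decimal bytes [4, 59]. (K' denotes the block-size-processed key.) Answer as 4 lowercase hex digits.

Key hex bytes f5 41 is 2 bytes ≤ B = 3; zero-pad to 3 bytes: K' = f5 41 00.
K' ⊕ ipad = c3 77 36.
Inner input = c3 77 36 ∥ 04 3b.
Inner hash: sum = 195+119+54+4+59 = 431 → 01 af.

01af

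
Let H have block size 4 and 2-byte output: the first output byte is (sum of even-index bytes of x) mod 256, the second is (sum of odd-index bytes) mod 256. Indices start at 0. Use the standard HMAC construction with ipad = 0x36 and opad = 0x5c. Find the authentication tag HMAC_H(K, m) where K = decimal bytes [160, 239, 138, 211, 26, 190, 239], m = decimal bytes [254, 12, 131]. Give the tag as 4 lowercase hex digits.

8730

Key decimal bytes [160, 239, 138, 211, 26, 190, 239] = a0 ef 8a d3 1a be ef is 7 bytes > B = 4, so hash it first: H(key) = 33 80, then zero-pad to 4 bytes: K' = 33 80 00 00.
K' ⊕ ipad = 05 b6 36 36.  K' ⊕ opad = 6f dc 5c 5c.
Inner input = (K'⊕ipad) ∥ m = 05 b6 36 36 ∥ fe 0c 83.
Inner hash: even-index sum = 444 mod 256 = 188; odd-index sum = 248 mod 256 = 248 → bc f8.
Outer input = (K'⊕opad) ∥ inner = 6f dc 5c 5c ∥ bc f8.
Outer hash (tag): even-index sum = 391 mod 256 = 135; odd-index sum = 560 mod 256 = 48 → 87 30.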